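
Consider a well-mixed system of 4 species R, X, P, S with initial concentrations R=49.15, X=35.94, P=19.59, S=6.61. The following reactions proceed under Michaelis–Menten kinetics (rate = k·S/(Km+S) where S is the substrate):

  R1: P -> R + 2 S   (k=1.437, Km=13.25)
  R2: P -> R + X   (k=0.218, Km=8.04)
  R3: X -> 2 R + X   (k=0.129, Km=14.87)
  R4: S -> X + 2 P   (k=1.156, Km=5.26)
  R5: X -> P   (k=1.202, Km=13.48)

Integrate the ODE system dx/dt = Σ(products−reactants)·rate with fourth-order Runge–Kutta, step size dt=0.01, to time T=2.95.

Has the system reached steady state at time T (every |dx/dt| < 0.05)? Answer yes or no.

RK4 with dt=0.01: 295 steps to T=2.95. Trajectory (selected grid times):
t=0.00: R=49.15 X=35.94 P=19.59 S=6.61
t=0.33: R=49.55 X=35.92 P=19.97 S=6.96
t=0.66: R=49.94 X=35.90 P=20.36 S=7.32
t=0.98: R=50.33 X=35.89 P=20.75 S=7.66
t=1.31: R=50.73 X=35.88 P=21.15 S=8.01
t=1.64: R=51.14 X=35.88 P=21.56 S=8.36
t=1.97: R=51.55 X=35.88 P=21.97 S=8.72
t=2.29: R=51.94 X=35.88 P=22.38 S=9.06
t=2.62: R=52.36 X=35.89 P=22.80 S=9.41
t=2.95: R=52.77 X=35.90 P=23.23 S=9.77
Rates at T: R1=0.9150, R2=0.1619, R3=0.0912, R4=0.7514, R5=0.8739
dx/dt at T (Σ net stoichiometry × rate): R=+1.2594, X=+0.0395, P=+1.2998, S=+1.0786
Largest |dx/dt| is |+1.2998| (P) ≥ 0.05 → not steady.

Steady state at T: no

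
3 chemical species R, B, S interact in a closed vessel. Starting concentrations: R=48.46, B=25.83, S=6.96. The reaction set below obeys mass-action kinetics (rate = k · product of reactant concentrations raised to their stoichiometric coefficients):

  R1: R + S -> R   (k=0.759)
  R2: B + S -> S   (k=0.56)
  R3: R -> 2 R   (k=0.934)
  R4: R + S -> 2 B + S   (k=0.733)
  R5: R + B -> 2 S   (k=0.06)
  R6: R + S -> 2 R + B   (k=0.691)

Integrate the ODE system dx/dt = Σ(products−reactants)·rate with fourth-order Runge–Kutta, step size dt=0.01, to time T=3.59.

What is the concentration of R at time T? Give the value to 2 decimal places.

R at T = 3.60

RK4 with dt=0.01: 359 steps to T=3.59. Trajectory (selected grid times):
t=0.00: R=48.46 B=25.83 S=6.96
t=0.40: R=19.66 B=58.16 S=4.84
t=0.80: R=7.96 B=41.25 S=3.69
t=1.20: R=4.82 B=28.57 S=2.65
t=1.60: R=3.72 B=21.58 S=2.02
t=1.99: R=3.30 B=17.60 S=1.62
t=2.39: R=3.17 B=15.06 S=1.36
t=2.79: R=3.21 B=13.42 S=1.19
t=3.19: R=3.36 B=12.35 S=1.07
t=3.59: R=3.60 B=11.67 S=0.99
Read off R at T=3.59: 3.60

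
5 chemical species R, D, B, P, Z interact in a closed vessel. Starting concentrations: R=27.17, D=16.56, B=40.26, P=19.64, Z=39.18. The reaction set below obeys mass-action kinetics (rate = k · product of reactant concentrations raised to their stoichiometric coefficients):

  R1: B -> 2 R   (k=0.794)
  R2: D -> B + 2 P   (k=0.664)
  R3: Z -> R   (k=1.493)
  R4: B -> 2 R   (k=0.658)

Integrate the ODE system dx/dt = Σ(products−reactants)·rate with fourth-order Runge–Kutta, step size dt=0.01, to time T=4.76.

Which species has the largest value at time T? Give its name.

Dominant species at T: R

RK4 with dt=0.01: 476 steps to T=4.76. Trajectory (selected grid times):
t=0.00: R=27.17 D=16.56 B=40.26 P=19.64 Z=39.18
t=0.53: R=94.94 D=11.65 B=22.00 P=29.47 Z=17.76
t=1.06: R=130.46 D=8.19 B=12.55 P=36.38 Z=8.05
t=1.59: R=149.88 D=5.76 B=7.47 P=41.24 Z=3.65
t=2.12: R=160.98 D=4.05 B=4.63 P=44.66 Z=1.65
t=2.64: R=167.52 D=2.87 B=2.99 P=47.02 Z=0.76
t=3.17: R=171.68 D=2.02 B=1.96 P=48.72 Z=0.34
t=3.70: R=174.36 D=1.42 B=1.32 P=49.92 Z=0.16
t=4.23: R=176.13 D=1.00 B=0.90 P=50.76 Z=0.07
t=4.76: R=177.32 D=0.70 B=0.62 P=51.36 Z=0.03
At T=4.76: R=177.32 D=0.70 B=0.62 P=51.36 Z=0.03; the largest is R.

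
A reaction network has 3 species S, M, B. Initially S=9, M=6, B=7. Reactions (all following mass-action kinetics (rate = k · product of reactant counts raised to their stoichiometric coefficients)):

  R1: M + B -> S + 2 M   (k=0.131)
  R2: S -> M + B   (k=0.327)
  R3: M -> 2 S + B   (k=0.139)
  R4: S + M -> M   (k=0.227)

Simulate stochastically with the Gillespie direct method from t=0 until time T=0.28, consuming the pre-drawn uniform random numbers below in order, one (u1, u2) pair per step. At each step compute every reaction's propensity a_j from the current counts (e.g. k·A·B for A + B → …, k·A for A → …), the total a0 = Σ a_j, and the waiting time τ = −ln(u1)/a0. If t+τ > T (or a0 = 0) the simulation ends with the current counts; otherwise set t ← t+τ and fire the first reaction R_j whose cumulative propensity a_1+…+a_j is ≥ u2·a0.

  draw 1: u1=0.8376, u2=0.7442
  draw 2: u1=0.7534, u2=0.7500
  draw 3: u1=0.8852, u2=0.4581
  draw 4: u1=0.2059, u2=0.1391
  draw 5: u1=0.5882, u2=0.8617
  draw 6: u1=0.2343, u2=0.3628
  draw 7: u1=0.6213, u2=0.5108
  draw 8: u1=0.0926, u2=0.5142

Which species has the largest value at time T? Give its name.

t=0.000: S=9 M=6 B=7
Draw 1: a1=5.502, a2=2.943, a3=0.834, a4=12.258, a0=21.537; τ=−ln(0.8376)/21.537=0.008 → t=0.008; u2·a0=0.7442·21.537=16.028; a1+…+a3=9.279 < 16.028 ≤ a1+…+a4=21.537 → R4 fires; S=8 M=6 B=7
Draw 2: a1=5.502, a2=2.616, a3=0.834, a4=10.896, a0=19.848; τ=−ln(0.7534)/19.848=0.014 → t=0.022; u2·a0=0.7500·19.848=14.886; a1+…+a3=8.952 < 14.886 ≤ a1+…+a4=19.848 → R4 fires; S=7 M=6 B=7
Draw 3: a1=5.502, a2=2.289, a3=0.834, a4=9.534, a0=18.159; τ=−ln(0.8852)/18.159=0.007 → t=0.029; u2·a0=0.4581·18.159=8.319; a1+a2=7.791 < 8.319 ≤ a1+…+a3=8.625 → R3 fires; S=9 M=5 B=8
Draw 4: a1=5.240, a2=2.943, a3=0.695, a4=10.215, a0=19.093; τ=−ln(0.2059)/19.093=0.083 → t=0.112; u2·a0=0.1391·19.093=2.656 ≤ a1=5.240 → R1 fires; S=10 M=6 B=7
Draw 5: a1=5.502, a2=3.270, a3=0.834, a4=13.620, a0=23.226; τ=−ln(0.5882)/23.226=0.023 → t=0.135; u2·a0=0.8617·23.226=20.014; a1+…+a3=9.606 < 20.014 ≤ a1+…+a4=23.226 → R4 fires; S=9 M=6 B=7
Draw 6: a1=5.502, a2=2.943, a3=0.834, a4=12.258, a0=21.537; τ=−ln(0.2343)/21.537=0.067 → t=0.202; u2·a0=0.3628·21.537=7.814; a1=5.502 < 7.814 ≤ a1+a2=8.445 → R2 fires; S=8 M=7 B=8
Draw 7: a1=7.336, a2=2.616, a3=0.973, a4=12.712, a0=23.637; τ=−ln(0.6213)/23.637=0.020 → t=0.222; u2·a0=0.5108·23.637=12.074; a1+…+a3=10.925 < 12.074 ≤ a1+…+a4=23.637 → R4 fires; S=7 M=7 B=8
Draw 8: a1=7.336, a2=2.289, a3=0.973, a4=11.123, a0=21.721; τ=−ln(0.0926)/21.721=0.110 → t=0.332 > T=0.28: stop.
At T=0.28: S=7 M=7 B=8; the largest is B.

Dominant species at T: B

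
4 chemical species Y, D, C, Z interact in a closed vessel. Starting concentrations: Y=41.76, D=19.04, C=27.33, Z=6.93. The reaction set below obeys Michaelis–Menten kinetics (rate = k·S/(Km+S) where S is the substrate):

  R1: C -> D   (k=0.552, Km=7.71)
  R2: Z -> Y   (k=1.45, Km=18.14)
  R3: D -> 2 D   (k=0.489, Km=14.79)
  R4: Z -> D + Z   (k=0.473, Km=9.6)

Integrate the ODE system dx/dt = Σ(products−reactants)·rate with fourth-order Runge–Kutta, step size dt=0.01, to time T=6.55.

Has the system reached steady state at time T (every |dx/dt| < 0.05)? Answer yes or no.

RK4 with dt=0.01: 655 steps to T=6.55. Trajectory (selected grid times):
t=0.00: Y=41.76 D=19.04 C=27.33 Z=6.93
t=0.73: Y=42.05 D=19.70 C=27.02 Z=6.64
t=1.46: Y=42.33 D=20.36 C=26.70 Z=6.36
t=2.18: Y=42.59 D=21.00 C=26.40 Z=6.10
t=2.91: Y=42.86 D=21.66 C=26.08 Z=5.83
t=3.64: Y=43.11 D=22.31 C=25.77 Z=5.58
t=4.37: Y=43.35 D=22.96 C=25.46 Z=5.34
t=5.09: Y=43.59 D=23.60 C=25.16 Z=5.10
t=5.82: Y=43.82 D=24.25 C=24.85 Z=4.87
t=6.55: Y=44.04 D=24.89 C=24.54 Z=4.65
Rates at T: R1=0.4200, R2=0.2961, R3=0.3067, R4=0.1544
dx/dt at T (Σ net stoichiometry × rate): Y=+0.2961, D=+0.8812, C=-0.4200, Z=-0.2961
Largest |dx/dt| is |+0.8812| (D) ≥ 0.05 → not steady.

Steady state at T: no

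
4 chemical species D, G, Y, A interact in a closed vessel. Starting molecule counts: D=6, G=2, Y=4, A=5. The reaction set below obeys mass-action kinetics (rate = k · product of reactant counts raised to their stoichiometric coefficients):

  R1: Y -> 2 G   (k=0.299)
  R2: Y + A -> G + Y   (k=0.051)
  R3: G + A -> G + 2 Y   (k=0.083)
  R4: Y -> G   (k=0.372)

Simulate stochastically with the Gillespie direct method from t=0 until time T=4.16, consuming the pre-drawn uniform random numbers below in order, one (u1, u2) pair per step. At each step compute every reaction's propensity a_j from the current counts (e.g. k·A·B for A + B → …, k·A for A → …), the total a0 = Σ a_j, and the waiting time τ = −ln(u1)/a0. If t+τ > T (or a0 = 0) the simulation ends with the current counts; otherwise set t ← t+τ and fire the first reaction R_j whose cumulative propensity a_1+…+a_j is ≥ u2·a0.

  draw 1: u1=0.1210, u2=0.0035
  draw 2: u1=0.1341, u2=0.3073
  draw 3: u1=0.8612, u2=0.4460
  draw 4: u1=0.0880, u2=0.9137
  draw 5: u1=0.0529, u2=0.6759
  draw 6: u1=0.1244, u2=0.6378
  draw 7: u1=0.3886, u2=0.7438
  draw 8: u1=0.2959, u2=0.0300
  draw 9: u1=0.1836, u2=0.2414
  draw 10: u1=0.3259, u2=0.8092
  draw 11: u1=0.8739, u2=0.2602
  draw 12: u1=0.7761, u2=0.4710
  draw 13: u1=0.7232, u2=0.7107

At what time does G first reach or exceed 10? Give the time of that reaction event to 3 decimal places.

t=0.000: D=6 G=2 Y=4 A=5
Draw 1: a1=1.196, a2=1.020, a3=0.830, a4=1.488, a0=4.534; τ=−ln(0.1210)/4.534=0.466 → t=0.466; u2·a0=0.0035·4.534=0.016 ≤ a1=1.196 → R1 fires; D=6 G=4 Y=3 A=5
Draw 2: a1=0.897, a2=0.765, a3=1.660, a4=1.116, a0=4.438; τ=−ln(0.1341)/4.438=0.453 → t=0.919; u2·a0=0.3073·4.438=1.364; a1=0.897 < 1.364 ≤ a1+a2=1.662 → R2 fires; D=6 G=5 Y=3 A=4
Draw 3: a1=0.897, a2=0.612, a3=1.660, a4=1.116, a0=4.285; τ=−ln(0.8612)/4.285=0.035 → t=0.953; u2·a0=0.4460·4.285=1.911; a1+a2=1.509 < 1.911 ≤ a1+…+a3=3.169 → R3 fires; D=6 G=5 Y=5 A=3
Draw 4: a1=1.495, a2=0.765, a3=1.245, a4=1.860, a0=5.365; τ=−ln(0.0880)/5.365=0.453 → t=1.406; u2·a0=0.9137·5.365=4.902; a1+…+a3=3.505 < 4.902 ≤ a1+…+a4=5.365 → R4 fires; D=6 G=6 Y=4 A=3
Draw 5: a1=1.196, a2=0.612, a3=1.494, a4=1.488, a0=4.790; τ=−ln(0.0529)/4.790=0.614 → t=2.020; u2·a0=0.6759·4.790=3.238; a1+a2=1.808 < 3.238 ≤ a1+…+a3=3.302 → R3 fires; D=6 G=6 Y=6 A=2
Draw 6: a1=1.794, a2=0.612, a3=0.996, a4=2.232, a0=5.634; τ=−ln(0.1244)/5.634=0.370 → t=2.390; u2·a0=0.6378·5.634=3.593; a1+…+a3=3.402 < 3.593 ≤ a1+…+a4=5.634 → R4 fires; D=6 G=7 Y=5 A=2
Draw 7: a1=1.495, a2=0.510, a3=1.162, a4=1.860, a0=5.027; τ=−ln(0.3886)/5.027=0.188 → t=2.578; u2·a0=0.7438·5.027=3.739; a1+…+a3=3.167 < 3.739 ≤ a1+…+a4=5.027 → R4 fires; D=6 G=8 Y=4 A=2
Draw 8: a1=1.196, a2=0.408, a3=1.328, a4=1.488, a0=4.420; τ=−ln(0.2959)/4.420=0.276 → t=2.854; u2·a0=0.0300·4.420=0.133 ≤ a1=1.196 → R1 fires; D=6 G=10 Y=3 A=2
Draw 9: a1=0.897, a2=0.306, a3=1.660, a4=1.116, a0=3.979; τ=−ln(0.1836)/3.979=0.426 → t=3.280; u2·a0=0.2414·3.979=0.961; a1=0.897 < 0.961 ≤ a1+a2=1.203 → R2 fires; D=6 G=11 Y=3 A=1
Draw 10: a1=0.897, a2=0.153, a3=0.913, a4=1.116, a0=3.079; τ=−ln(0.3259)/3.079=0.364 → t=3.644; u2·a0=0.8092·3.079=2.492; a1+…+a3=1.963 < 2.492 ≤ a1+…+a4=3.079 → R4 fires; D=6 G=12 Y=2 A=1
Draw 11: a1=0.598, a2=0.102, a3=0.996, a4=0.744, a0=2.440; τ=−ln(0.8739)/2.440=0.055 → t=3.699; u2·a0=0.2602·2.440=0.635; a1=0.598 < 0.635 ≤ a1+a2=0.700 → R2 fires; D=6 G=13 Y=2 A=0
Draw 12: a1=0.598, a2=0.000, a3=0.000, a4=0.744, a0=1.342; τ=−ln(0.7761)/1.342=0.189 → t=3.888; u2·a0=0.4710·1.342=0.632; a1+…+a3=0.598 < 0.632 ≤ a1+…+a4=1.342 → R4 fires; D=6 G=14 Y=1 A=0
Draw 13: a1=0.299, a2=0.000, a3=0.000, a4=0.372, a0=0.671; τ=−ln(0.7232)/0.671=0.483 → t=4.371 > T=4.16: stop.
G first becomes ≥ 10 when it reaches 10 at the event at t=2.854.

Threshold first reached at t = 2.854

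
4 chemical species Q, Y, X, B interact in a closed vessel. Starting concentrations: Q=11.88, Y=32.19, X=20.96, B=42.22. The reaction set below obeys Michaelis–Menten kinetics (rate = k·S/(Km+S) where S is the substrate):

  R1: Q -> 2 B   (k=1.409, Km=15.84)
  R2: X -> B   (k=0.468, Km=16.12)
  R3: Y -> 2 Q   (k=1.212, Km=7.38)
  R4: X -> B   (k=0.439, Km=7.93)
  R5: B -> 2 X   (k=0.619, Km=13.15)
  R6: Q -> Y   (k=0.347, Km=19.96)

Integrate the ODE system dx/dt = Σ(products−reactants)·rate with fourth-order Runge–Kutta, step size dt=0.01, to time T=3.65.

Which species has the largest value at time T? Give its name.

RK4 with dt=0.01: 365 steps to T=3.65. Trajectory (selected grid times):
t=0.00: Q=11.88 Y=32.19 X=20.96 B=42.22
t=0.41: Q=12.38 Y=31.84 X=21.11 B=42.77
t=0.81: Q=12.87 Y=31.50 X=21.25 B=43.31
t=1.22: Q=13.35 Y=31.15 X=21.40 B=43.88
t=1.62: Q=13.82 Y=30.82 X=21.55 B=44.44
t=2.03: Q=14.29 Y=30.48 X=21.70 B=45.03
t=2.43: Q=14.74 Y=30.15 X=21.85 B=45.62
t=2.84: Q=15.20 Y=29.81 X=22.00 B=46.22
t=3.24: Q=15.64 Y=29.48 X=22.15 B=46.82
t=3.65: Q=16.08 Y=29.15 X=22.30 B=47.45
At T=3.65: Q=16.08 Y=29.15 X=22.30 B=47.45; the largest is B.

Dominant species at T: B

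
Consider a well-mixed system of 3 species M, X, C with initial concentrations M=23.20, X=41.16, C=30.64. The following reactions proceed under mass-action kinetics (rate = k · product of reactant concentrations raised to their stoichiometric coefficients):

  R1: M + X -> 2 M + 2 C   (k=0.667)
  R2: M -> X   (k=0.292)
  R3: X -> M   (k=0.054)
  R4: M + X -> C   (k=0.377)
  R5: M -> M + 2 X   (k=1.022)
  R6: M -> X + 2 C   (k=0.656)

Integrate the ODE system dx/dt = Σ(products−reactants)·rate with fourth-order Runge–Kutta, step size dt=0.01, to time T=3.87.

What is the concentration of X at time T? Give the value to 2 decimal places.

X at T = 2.86

RK4 with dt=0.01: 387 steps to T=3.87. Trajectory (selected grid times):
t=0.00: M=23.20 X=41.16 C=30.64
t=0.43: M=32.32 X=2.86 C=179.43
t=0.86: M=30.78 X=2.86 C=263.62
t=1.29: M=29.32 X=2.86 C=343.80
t=1.72: M=27.93 X=2.86 C=420.17
t=2.15: M=26.60 X=2.86 C=492.92
t=2.58: M=25.35 X=2.86 C=562.22
t=3.01: M=24.15 X=2.86 C=628.24
t=3.44: M=23.01 X=2.86 C=691.15
t=3.87: M=21.93 X=2.86 C=751.10
Read off X at T=3.87: 2.86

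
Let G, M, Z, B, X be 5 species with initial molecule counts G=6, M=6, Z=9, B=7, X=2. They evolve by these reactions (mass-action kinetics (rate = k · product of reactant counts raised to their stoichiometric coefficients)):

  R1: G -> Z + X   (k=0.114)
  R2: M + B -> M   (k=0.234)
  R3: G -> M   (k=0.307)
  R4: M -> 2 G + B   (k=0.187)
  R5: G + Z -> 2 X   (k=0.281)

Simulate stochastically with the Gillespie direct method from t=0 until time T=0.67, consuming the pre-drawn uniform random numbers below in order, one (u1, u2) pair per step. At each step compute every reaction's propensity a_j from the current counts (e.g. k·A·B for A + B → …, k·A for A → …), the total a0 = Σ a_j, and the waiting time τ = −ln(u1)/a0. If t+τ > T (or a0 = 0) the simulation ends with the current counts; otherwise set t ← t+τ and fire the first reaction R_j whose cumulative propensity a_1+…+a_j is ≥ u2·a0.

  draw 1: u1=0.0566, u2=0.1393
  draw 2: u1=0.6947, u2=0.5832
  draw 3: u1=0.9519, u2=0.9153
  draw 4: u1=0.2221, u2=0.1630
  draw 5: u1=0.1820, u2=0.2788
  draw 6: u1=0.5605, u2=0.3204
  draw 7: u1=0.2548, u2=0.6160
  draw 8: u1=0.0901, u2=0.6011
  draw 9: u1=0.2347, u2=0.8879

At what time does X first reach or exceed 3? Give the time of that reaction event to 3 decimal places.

t=0.000: G=6 M=6 Z=9 B=7 X=2
Draw 1: a1=0.684, a2=9.828, a3=1.842, a4=1.122, a5=15.174, a0=28.650; τ=−ln(0.0566)/28.650=0.100 → t=0.100; u2·a0=0.1393·28.650=3.991; a1=0.684 < 3.991 ≤ a1+a2=10.512 → R2 fires; G=6 M=6 Z=9 B=6 X=2
Draw 2: a1=0.684, a2=8.424, a3=1.842, a4=1.122, a5=15.174, a0=27.246; τ=−ln(0.6947)/27.246=0.013 → t=0.114; u2·a0=0.5832·27.246=15.890; a1+…+a4=12.072 < 15.890 ≤ a1+…+a5=27.246 → R5 fires; G=5 M=6 Z=8 B=6 X=4
Draw 3: a1=0.570, a2=8.424, a3=1.535, a4=1.122, a5=11.240, a0=22.891; τ=−ln(0.9519)/22.891=0.002 → t=0.116; u2·a0=0.9153·22.891=20.952; a1+…+a4=11.651 < 20.952 ≤ a1+…+a5=22.891 → R5 fires; G=4 M=6 Z=7 B=6 X=6
Draw 4: a1=0.456, a2=8.424, a3=1.228, a4=1.122, a5=7.868, a0=19.098; τ=−ln(0.2221)/19.098=0.079 → t=0.195; u2·a0=0.1630·19.098=3.113; a1=0.456 < 3.113 ≤ a1+a2=8.880 → R2 fires; G=4 M=6 Z=7 B=5 X=6
Draw 5: a1=0.456, a2=7.020, a3=1.228, a4=1.122, a5=7.868, a0=17.694; τ=−ln(0.1820)/17.694=0.096 → t=0.291; u2·a0=0.2788·17.694=4.933; a1=0.456 < 4.933 ≤ a1+a2=7.476 → R2 fires; G=4 M=6 Z=7 B=4 X=6
Draw 6: a1=0.456, a2=5.616, a3=1.228, a4=1.122, a5=7.868, a0=16.290; τ=−ln(0.5605)/16.290=0.036 → t=0.326; u2·a0=0.3204·16.290=5.219; a1=0.456 < 5.219 ≤ a1+a2=6.072 → R2 fires; G=4 M=6 Z=7 B=3 X=6
Draw 7: a1=0.456, a2=4.212, a3=1.228, a4=1.122, a5=7.868, a0=14.886; τ=−ln(0.2548)/14.886=0.092 → t=0.418; u2·a0=0.6160·14.886=9.170; a1+…+a4=7.018 < 9.170 ≤ a1+…+a5=14.886 → R5 fires; G=3 M=6 Z=6 B=3 X=8
Draw 8: a1=0.342, a2=4.212, a3=0.921, a4=1.122, a5=5.058, a0=11.655; τ=−ln(0.0901)/11.655=0.207 → t=0.625; u2·a0=0.6011·11.655=7.006; a1+…+a4=6.597 < 7.006 ≤ a1+…+a5=11.655 → R5 fires; G=2 M=6 Z=5 B=3 X=10
Draw 9: a1=0.228, a2=4.212, a3=0.614, a4=1.122, a5=2.810, a0=8.986; τ=−ln(0.2347)/8.986=0.161 → t=0.786 > T=0.67: stop.
X first becomes ≥ 3 when it reaches 4 at the event at t=0.114.

Threshold first reached at t = 0.114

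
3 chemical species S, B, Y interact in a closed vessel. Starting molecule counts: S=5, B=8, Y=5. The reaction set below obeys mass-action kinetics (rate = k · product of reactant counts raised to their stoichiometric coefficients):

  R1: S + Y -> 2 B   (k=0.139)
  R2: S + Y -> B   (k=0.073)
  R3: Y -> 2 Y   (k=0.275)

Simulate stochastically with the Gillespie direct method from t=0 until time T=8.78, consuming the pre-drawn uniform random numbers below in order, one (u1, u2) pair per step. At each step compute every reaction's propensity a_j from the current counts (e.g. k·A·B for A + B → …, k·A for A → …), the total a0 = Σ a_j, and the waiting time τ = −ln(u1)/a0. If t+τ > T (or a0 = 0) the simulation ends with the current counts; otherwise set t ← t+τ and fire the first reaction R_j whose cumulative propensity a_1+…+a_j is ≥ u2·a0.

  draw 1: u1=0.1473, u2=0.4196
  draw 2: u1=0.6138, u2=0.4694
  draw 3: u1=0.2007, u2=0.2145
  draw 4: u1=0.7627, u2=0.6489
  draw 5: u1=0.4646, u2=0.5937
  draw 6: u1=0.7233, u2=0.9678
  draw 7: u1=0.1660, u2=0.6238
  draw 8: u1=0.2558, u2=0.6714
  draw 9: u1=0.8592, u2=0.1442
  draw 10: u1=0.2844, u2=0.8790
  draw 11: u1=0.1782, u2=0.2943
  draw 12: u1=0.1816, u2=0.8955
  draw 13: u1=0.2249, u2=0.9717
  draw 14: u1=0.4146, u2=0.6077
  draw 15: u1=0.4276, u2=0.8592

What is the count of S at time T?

t=0.000: S=5 B=8 Y=5
Draw 1: a1=3.475, a2=1.825, a3=1.375, a0=6.675; τ=−ln(0.1473)/6.675=0.287 → t=0.287; u2·a0=0.4196·6.675=2.801 ≤ a1=3.475 → R1 fires; S=4 B=10 Y=4
Draw 2: a1=2.224, a2=1.168, a3=1.100, a0=4.492; τ=−ln(0.6138)/4.492=0.109 → t=0.396; u2·a0=0.4694·4.492=2.109 ≤ a1=2.224 → R1 fires; S=3 B=12 Y=3
Draw 3: a1=1.251, a2=0.657, a3=0.825, a0=2.733; τ=−ln(0.2007)/2.733=0.588 → t=0.983; u2·a0=0.2145·2.733=0.586 ≤ a1=1.251 → R1 fires; S=2 B=14 Y=2
Draw 4: a1=0.556, a2=0.292, a3=0.550, a0=1.398; τ=−ln(0.7627)/1.398=0.194 → t=1.177; u2·a0=0.6489·1.398=0.907; a1+a2=0.848 < 0.907 ≤ a1+…+a3=1.398 → R3 fires; S=2 B=14 Y=3
Draw 5: a1=0.834, a2=0.438, a3=0.825, a0=2.097; τ=−ln(0.4646)/2.097=0.366 → t=1.543; u2·a0=0.5937·2.097=1.245; a1=0.834 < 1.245 ≤ a1+a2=1.272 → R2 fires; S=1 B=15 Y=2
Draw 6: a1=0.278, a2=0.146, a3=0.550, a0=0.974; τ=−ln(0.7233)/0.974=0.333 → t=1.875; u2·a0=0.9678·0.974=0.943; a1+a2=0.424 < 0.943 ≤ a1+…+a3=0.974 → R3 fires; S=1 B=15 Y=3
Draw 7: a1=0.417, a2=0.219, a3=0.825, a0=1.461; τ=−ln(0.1660)/1.461=1.229 → t=3.104; u2·a0=0.6238·1.461=0.911; a1+a2=0.636 < 0.911 ≤ a1+…+a3=1.461 → R3 fires; S=1 B=15 Y=4
Draw 8: a1=0.556, a2=0.292, a3=1.100, a0=1.948; τ=−ln(0.2558)/1.948=0.700 → t=3.804; u2·a0=0.6714·1.948=1.308; a1+a2=0.848 < 1.308 ≤ a1+…+a3=1.948 → R3 fires; S=1 B=15 Y=5
Draw 9: a1=0.695, a2=0.365, a3=1.375, a0=2.435; τ=−ln(0.8592)/2.435=0.062 → t=3.866; u2·a0=0.1442·2.435=0.351 ≤ a1=0.695 → R1 fires; S=0 B=17 Y=4
Draw 10: a1=0.000, a2=0.000, a3=1.100, a0=1.100; τ=−ln(0.2844)/1.100=1.143 → t=5.010; u2·a0=0.8790·1.100=0.967; a1+a2=0.000 < 0.967 ≤ a1+…+a3=1.100 → R3 fires; S=0 B=17 Y=5
Draw 11: a1=0.000, a2=0.000, a3=1.375, a0=1.375; τ=−ln(0.1782)/1.375=1.254 → t=6.264; u2·a0=0.2943·1.375=0.405; a1+a2=0.000 < 0.405 ≤ a1+…+a3=1.375 → R3 fires; S=0 B=17 Y=6
Draw 12: a1=0.000, a2=0.000, a3=1.650, a0=1.650; τ=−ln(0.1816)/1.650=1.034 → t=7.298; u2·a0=0.8955·1.650=1.478; a1+a2=0.000 < 1.478 ≤ a1+…+a3=1.650 → R3 fires; S=0 B=17 Y=7
Draw 13: a1=0.000, a2=0.000, a3=1.925, a0=1.925; τ=−ln(0.2249)/1.925=0.775 → t=8.073; u2·a0=0.9717·1.925=1.871; a1+a2=0.000 < 1.871 ≤ a1+…+a3=1.925 → R3 fires; S=0 B=17 Y=8
Draw 14: a1=0.000, a2=0.000, a3=2.200, a0=2.200; τ=−ln(0.4146)/2.200=0.400 → t=8.473; u2·a0=0.6077·2.200=1.337; a1+a2=0.000 < 1.337 ≤ a1+…+a3=2.200 → R3 fires; S=0 B=17 Y=9
Draw 15: a1=0.000, a2=0.000, a3=2.475, a0=2.475; τ=−ln(0.4276)/2.475=0.343 → t=8.816 > T=8.78: stop.
Read off S at T=8.78: 0

S at T = 0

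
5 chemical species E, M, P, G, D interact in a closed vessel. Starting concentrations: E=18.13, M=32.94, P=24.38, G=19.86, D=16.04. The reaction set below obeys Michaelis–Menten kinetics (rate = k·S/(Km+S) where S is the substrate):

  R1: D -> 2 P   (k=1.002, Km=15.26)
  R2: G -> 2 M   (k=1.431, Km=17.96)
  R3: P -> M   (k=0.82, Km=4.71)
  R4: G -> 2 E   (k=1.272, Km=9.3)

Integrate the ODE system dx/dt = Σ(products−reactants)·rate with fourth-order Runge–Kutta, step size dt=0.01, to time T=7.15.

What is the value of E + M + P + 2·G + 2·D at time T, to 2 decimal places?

Check how each reaction changes W = E + M + P + 2·G + 2·D (weight of products minus weight of reactants):
R1: D -> 2 P: (1·2) − (2·1) = 2 − 2 = 0
R2: G -> 2 M: (1·2) − (2·1) = 2 − 2 = 0
R3: P -> M: (1·1) − (1·1) = 1 − 1 = 0
R4: G -> 2 E: (1·2) − (2·1) = 2 − 2 = 0
Every reaction leaves W unchanged, so W is conserved and no simulation is needed: W(T) = W(0) = 18.13 + 32.94 + 24.38 + 2·19.86 + 2·16.04 = 147.25

Value at T = 147.25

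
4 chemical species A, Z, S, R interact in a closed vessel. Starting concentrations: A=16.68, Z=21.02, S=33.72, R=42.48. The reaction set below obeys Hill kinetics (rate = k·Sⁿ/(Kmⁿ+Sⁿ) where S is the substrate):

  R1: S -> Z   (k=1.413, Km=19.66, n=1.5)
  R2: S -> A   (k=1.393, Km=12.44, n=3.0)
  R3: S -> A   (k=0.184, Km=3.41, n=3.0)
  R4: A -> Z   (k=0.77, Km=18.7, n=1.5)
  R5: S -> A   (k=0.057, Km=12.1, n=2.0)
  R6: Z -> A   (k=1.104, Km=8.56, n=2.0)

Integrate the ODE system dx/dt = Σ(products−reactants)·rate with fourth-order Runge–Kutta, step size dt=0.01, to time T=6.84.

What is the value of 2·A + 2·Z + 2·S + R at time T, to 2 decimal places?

Value at T = 185.32

Check how each reaction changes W = 2·A + 2·Z + 2·S + R (weight of products minus weight of reactants):
R1: S -> Z: (2·1) − (2·1) = 2 − 2 = 0
R2: S -> A: (2·1) − (2·1) = 2 − 2 = 0
R3: S -> A: (2·1) − (2·1) = 2 − 2 = 0
R4: A -> Z: (2·1) − (2·1) = 2 − 2 = 0
R5: S -> A: (2·1) − (2·1) = 2 − 2 = 0
R6: Z -> A: (2·1) − (2·1) = 2 − 2 = 0
Every reaction leaves W unchanged, so W is conserved and no simulation is needed: W(T) = W(0) = 2·16.68 + 2·21.02 + 2·33.72 + 42.48 = 185.32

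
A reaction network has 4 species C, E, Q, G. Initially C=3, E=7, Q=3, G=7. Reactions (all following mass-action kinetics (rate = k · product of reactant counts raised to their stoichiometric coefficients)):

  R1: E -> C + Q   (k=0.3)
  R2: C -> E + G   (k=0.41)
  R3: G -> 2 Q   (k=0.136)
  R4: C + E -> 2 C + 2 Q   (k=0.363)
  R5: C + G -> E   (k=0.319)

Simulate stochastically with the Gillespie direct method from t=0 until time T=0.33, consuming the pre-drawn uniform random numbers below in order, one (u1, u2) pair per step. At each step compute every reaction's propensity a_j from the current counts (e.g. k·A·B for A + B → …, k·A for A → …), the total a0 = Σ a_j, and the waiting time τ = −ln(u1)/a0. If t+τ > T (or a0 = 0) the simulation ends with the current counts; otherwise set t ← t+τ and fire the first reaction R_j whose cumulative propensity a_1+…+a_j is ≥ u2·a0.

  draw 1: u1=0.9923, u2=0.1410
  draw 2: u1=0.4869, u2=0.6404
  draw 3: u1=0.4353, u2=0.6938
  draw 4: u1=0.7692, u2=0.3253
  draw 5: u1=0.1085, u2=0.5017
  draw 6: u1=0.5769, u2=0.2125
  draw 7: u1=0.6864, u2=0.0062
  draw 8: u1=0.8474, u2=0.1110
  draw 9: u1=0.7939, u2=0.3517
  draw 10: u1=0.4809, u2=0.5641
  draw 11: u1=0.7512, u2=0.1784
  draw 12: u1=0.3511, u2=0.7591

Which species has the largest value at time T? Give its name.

t=0.000: C=3 E=7 Q=3 G=7
Draw 1: a1=2.100, a2=1.230, a3=0.952, a4=7.623, a5=6.699, a0=18.604; τ=−ln(0.9923)/18.604=0.000 → t=0.000; u2·a0=0.1410·18.604=2.623; a1=2.100 < 2.623 ≤ a1+a2=3.330 → R2 fires; C=2 E=8 Q=3 G=8
Draw 2: a1=2.400, a2=0.820, a3=1.088, a4=5.808, a5=5.104, a0=15.220; τ=−ln(0.4869)/15.220=0.047 → t=0.048; u2·a0=0.6404·15.220=9.747; a1+…+a3=4.308 < 9.747 ≤ a1+…+a4=10.116 → R4 fires; C=3 E=7 Q=5 G=8
Draw 3: a1=2.100, a2=1.230, a3=1.088, a4=7.623, a5=7.656, a0=19.697; τ=−ln(0.4353)/19.697=0.042 → t=0.090; u2·a0=0.6938·19.697=13.666; a1+…+a4=12.041 < 13.666 ≤ a1+…+a5=19.697 → R5 fires; C=2 E=8 Q=5 G=7
Draw 4: a1=2.400, a2=0.820, a3=0.952, a4=5.808, a5=4.466, a0=14.446; τ=−ln(0.7692)/14.446=0.018 → t=0.108; u2·a0=0.3253·14.446=4.699; a1+…+a3=4.172 < 4.699 ≤ a1+…+a4=9.980 → R4 fires; C=3 E=7 Q=7 G=7
Draw 5: a1=2.100, a2=1.230, a3=0.952, a4=7.623, a5=6.699, a0=18.604; τ=−ln(0.1085)/18.604=0.119 → t=0.227; u2·a0=0.5017·18.604=9.334; a1+…+a3=4.282 < 9.334 ≤ a1+…+a4=11.905 → R4 fires; C=4 E=6 Q=9 G=7
Draw 6: a1=1.800, a2=1.640, a3=0.952, a4=8.712, a5=8.932, a0=22.036; τ=−ln(0.5769)/22.036=0.025 → t=0.252; u2·a0=0.2125·22.036=4.683; a1+…+a3=4.392 < 4.683 ≤ a1+…+a4=13.104 → R4 fires; C=5 E=5 Q=11 G=7
Draw 7: a1=1.500, a2=2.050, a3=0.952, a4=9.075, a5=11.165, a0=24.742; τ=−ln(0.6864)/24.742=0.015 → t=0.268; u2·a0=0.0062·24.742=0.153 ≤ a1=1.500 → R1 fires; C=6 E=4 Q=12 G=7
Draw 8: a1=1.200, a2=2.460, a3=0.952, a4=8.712, a5=13.398, a0=26.722; τ=−ln(0.8474)/26.722=0.006 → t=0.274; u2·a0=0.1110·26.722=2.966; a1=1.200 < 2.966 ≤ a1+a2=3.660 → R2 fires; C=5 E=5 Q=12 G=8
Draw 9: a1=1.500, a2=2.050, a3=1.088, a4=9.075, a5=12.760, a0=26.473; τ=−ln(0.7939)/26.473=0.009 → t=0.283; u2·a0=0.3517·26.473=9.311; a1+…+a3=4.638 < 9.311 ≤ a1+…+a4=13.713 → R4 fires; C=6 E=4 Q=14 G=8
Draw 10: a1=1.200, a2=2.460, a3=1.088, a4=8.712, a5=15.312, a0=28.772; τ=−ln(0.4809)/28.772=0.025 → t=0.308; u2·a0=0.5641·28.772=16.230; a1+…+a4=13.460 < 16.230 ≤ a1+…+a5=28.772 → R5 fires; C=5 E=5 Q=14 G=7
Draw 11: a1=1.500, a2=2.050, a3=0.952, a4=9.075, a5=11.165, a0=24.742; τ=−ln(0.7512)/24.742=0.012 → t=0.320; u2·a0=0.1784·24.742=4.414; a1+a2=3.550 < 4.414 ≤ a1+…+a3=4.502 → R3 fires; C=5 E=5 Q=16 G=6
Draw 12: a1=1.500, a2=2.050, a3=0.816, a4=9.075, a5=9.570, a0=23.011; τ=−ln(0.3511)/23.011=0.045 → t=0.365 > T=0.33: stop.
At T=0.33: C=5 E=5 Q=16 G=6; the largest is Q.

Dominant species at T: Q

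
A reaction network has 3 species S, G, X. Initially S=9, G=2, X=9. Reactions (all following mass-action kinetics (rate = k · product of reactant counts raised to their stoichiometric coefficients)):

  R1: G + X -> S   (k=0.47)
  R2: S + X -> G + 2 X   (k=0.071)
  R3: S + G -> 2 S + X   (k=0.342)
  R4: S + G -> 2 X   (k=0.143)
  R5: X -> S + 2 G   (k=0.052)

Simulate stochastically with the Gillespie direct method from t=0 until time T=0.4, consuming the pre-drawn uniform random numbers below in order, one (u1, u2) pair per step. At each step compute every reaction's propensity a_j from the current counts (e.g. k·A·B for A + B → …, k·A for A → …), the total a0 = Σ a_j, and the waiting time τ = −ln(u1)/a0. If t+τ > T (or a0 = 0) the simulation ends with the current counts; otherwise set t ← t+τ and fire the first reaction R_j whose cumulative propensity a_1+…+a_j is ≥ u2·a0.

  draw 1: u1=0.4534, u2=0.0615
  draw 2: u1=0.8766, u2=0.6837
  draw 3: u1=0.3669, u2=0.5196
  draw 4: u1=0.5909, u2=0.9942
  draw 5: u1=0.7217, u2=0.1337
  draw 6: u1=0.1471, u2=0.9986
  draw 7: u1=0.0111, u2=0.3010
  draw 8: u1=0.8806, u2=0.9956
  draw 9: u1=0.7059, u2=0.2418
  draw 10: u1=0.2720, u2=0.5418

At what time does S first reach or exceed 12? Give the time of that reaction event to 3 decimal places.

t=0.000: S=9 G=2 X=9
Draw 1: a1=8.460, a2=5.751, a3=6.156, a4=2.574, a5=0.468, a0=23.409; τ=−ln(0.4534)/23.409=0.034 → t=0.034; u2·a0=0.0615·23.409=1.440 ≤ a1=8.460 → R1 fires; S=10 G=1 X=8
Draw 2: a1=3.760, a2=5.680, a3=3.420, a4=1.430, a5=0.416, a0=14.706; τ=−ln(0.8766)/14.706=0.009 → t=0.043; u2·a0=0.6837·14.706=10.054; a1+a2=9.440 < 10.054 ≤ a1+…+a3=12.860 → R3 fires; S=11 G=0 X=9
Draw 3: a1=0.000, a2=7.029, a3=0.000, a4=0.000, a5=0.468, a0=7.497; τ=−ln(0.3669)/7.497=0.134 → t=0.176; u2·a0=0.5196·7.497=3.895; a1=0.000 < 3.895 ≤ a1+a2=7.029 → R2 fires; S=10 G=1 X=10
Draw 4: a1=4.700, a2=7.100, a3=3.420, a4=1.430, a5=0.520, a0=17.170; τ=−ln(0.5909)/17.170=0.031 → t=0.207; u2·a0=0.9942·17.170=17.070; a1+…+a4=16.650 < 17.070 ≤ a1+…+a5=17.170 → R5 fires; S=11 G=3 X=9
Draw 5: a1=12.690, a2=7.029, a3=11.286, a4=4.719, a5=0.468, a0=36.192; τ=−ln(0.7217)/36.192=0.009 → t=0.216; u2·a0=0.1337·36.192=4.839 ≤ a1=12.690 → R1 fires; S=12 G=2 X=8
Draw 6: a1=7.520, a2=6.816, a3=8.208, a4=3.432, a5=0.416, a0=26.392; τ=−ln(0.1471)/26.392=0.073 → t=0.289; u2·a0=0.9986·26.392=26.355; a1+…+a4=25.976 < 26.355 ≤ a1+…+a5=26.392 → R5 fires; S=13 G=4 X=7
Draw 7: a1=13.160, a2=6.461, a3=17.784, a4=7.436, a5=0.364, a0=45.205; τ=−ln(0.0111)/45.205=0.100 → t=0.388; u2·a0=0.3010·45.205=13.607; a1=13.160 < 13.607 ≤ a1+a2=19.621 → R2 fires; S=12 G=5 X=8
Draw 8: a1=18.800, a2=6.816, a3=20.520, a4=8.580, a5=0.416, a0=55.132; τ=−ln(0.8806)/55.132=0.002 → t=0.391; u2·a0=0.9956·55.132=54.889; a1+…+a4=54.716 < 54.889 ≤ a1+…+a5=55.132 → R5 fires; S=13 G=7 X=7
Draw 9: a1=23.030, a2=6.461, a3=31.122, a4=13.013, a5=0.364, a0=73.990; τ=−ln(0.7059)/73.990=0.005 → t=0.395; u2·a0=0.2418·73.990=17.891 ≤ a1=23.030 → R1 fires; S=14 G=6 X=6
Draw 10: a1=16.920, a2=5.964, a3=28.728, a4=12.012, a5=0.312, a0=63.936; τ=−ln(0.2720)/63.936=0.020 → t=0.416 > T=0.4: stop.
S first becomes ≥ 12 when it reaches 12 at the event at t=0.216.

Threshold first reached at t = 0.216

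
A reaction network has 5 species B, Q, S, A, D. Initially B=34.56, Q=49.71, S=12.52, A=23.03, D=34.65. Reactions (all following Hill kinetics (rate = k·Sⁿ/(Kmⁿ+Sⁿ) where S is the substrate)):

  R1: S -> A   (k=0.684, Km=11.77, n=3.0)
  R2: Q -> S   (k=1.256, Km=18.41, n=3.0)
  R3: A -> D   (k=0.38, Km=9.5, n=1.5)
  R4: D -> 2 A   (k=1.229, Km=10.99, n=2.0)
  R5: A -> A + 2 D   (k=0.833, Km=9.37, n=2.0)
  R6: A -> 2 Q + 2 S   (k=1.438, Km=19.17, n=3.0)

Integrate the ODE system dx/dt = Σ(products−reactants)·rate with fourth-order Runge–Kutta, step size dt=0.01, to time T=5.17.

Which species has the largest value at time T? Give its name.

RK4 with dt=0.01: 517 steps to T=5.17. Trajectory (selected grid times):
t=0.00: B=34.56 Q=49.71 S=12.52 A=23.03 D=34.65
t=0.57: B=34.56 Q=50.09 S=14.03 A=23.83 D=35.00
t=1.15: B=34.56 Q=50.51 S=15.58 A=24.66 D=35.37
t=1.72: B=34.56 Q=50.96 S=17.11 A=25.48 D=35.74
t=2.30: B=34.56 Q=51.45 S=18.68 A=26.32 D=36.12
t=2.87: B=34.56 Q=51.96 S=20.25 A=27.14 D=36.51
t=3.45: B=34.56 Q=52.51 S=21.86 A=27.98 D=36.90
t=4.02: B=34.56 Q=53.08 S=23.45 A=28.80 D=37.30
t=4.60: B=34.56 Q=53.68 S=25.10 A=29.64 D=37.70
t=5.17: B=34.56 Q=54.29 S=26.73 A=30.45 D=38.10
At T=5.17: B=34.56 Q=54.29 S=26.73 A=30.45 D=38.10; the largest is Q.

Dominant species at T: Q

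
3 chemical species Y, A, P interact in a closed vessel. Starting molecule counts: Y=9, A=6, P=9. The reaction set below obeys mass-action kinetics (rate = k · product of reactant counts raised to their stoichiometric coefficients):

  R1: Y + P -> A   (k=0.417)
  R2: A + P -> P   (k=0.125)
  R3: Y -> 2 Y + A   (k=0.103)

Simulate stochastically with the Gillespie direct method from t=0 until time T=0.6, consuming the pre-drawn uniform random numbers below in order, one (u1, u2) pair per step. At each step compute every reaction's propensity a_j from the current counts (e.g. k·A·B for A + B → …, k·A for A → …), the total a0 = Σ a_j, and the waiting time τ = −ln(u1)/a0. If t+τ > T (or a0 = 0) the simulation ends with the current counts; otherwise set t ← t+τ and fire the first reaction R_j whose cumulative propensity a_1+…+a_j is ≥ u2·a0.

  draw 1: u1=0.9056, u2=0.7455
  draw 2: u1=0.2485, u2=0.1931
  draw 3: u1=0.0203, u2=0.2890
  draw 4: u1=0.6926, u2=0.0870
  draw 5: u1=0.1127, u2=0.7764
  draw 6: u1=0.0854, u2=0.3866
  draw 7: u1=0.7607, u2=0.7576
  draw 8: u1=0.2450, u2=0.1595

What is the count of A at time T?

A at T = 9

t=0.000: Y=9 A=6 P=9
Draw 1: a1=33.777, a2=6.750, a3=0.927, a0=41.454; τ=−ln(0.9056)/41.454=0.002 → t=0.002; u2·a0=0.7455·41.454=30.904 ≤ a1=33.777 → R1 fires; Y=8 A=7 P=8
Draw 2: a1=26.688, a2=7.000, a3=0.824, a0=34.512; τ=−ln(0.2485)/34.512=0.040 → t=0.043; u2·a0=0.1931·34.512=6.664 ≤ a1=26.688 → R1 fires; Y=7 A=8 P=7
Draw 3: a1=20.433, a2=7.000, a3=0.721, a0=28.154; τ=−ln(0.0203)/28.154=0.138 → t=0.181; u2·a0=0.2890·28.154=8.137 ≤ a1=20.433 → R1 fires; Y=6 A=9 P=6
Draw 4: a1=15.012, a2=6.750, a3=0.618, a0=22.380; τ=−ln(0.6926)/22.380=0.016 → t=0.198; u2·a0=0.0870·22.380=1.947 ≤ a1=15.012 → R1 fires; Y=5 A=10 P=5
Draw 5: a1=10.425, a2=6.250, a3=0.515, a0=17.190; τ=−ln(0.1127)/17.190=0.127 → t=0.325; u2·a0=0.7764·17.190=13.346; a1=10.425 < 13.346 ≤ a1+a2=16.675 → R2 fires; Y=5 A=9 P=5
Draw 6: a1=10.425, a2=5.625, a3=0.515, a0=16.565; τ=−ln(0.0854)/16.565=0.149 → t=0.473; u2·a0=0.3866·16.565=6.404 ≤ a1=10.425 → R1 fires; Y=4 A=10 P=4
Draw 7: a1=6.672, a2=5.000, a3=0.412, a0=12.084; τ=−ln(0.7607)/12.084=0.023 → t=0.496; u2·a0=0.7576·12.084=9.155; a1=6.672 < 9.155 ≤ a1+a2=11.672 → R2 fires; Y=4 A=9 P=4
Draw 8: a1=6.672, a2=4.500, a3=0.412, a0=11.584; τ=−ln(0.2450)/11.584=0.121 → t=0.617 > T=0.6: stop.
Read off A at T=0.6: 9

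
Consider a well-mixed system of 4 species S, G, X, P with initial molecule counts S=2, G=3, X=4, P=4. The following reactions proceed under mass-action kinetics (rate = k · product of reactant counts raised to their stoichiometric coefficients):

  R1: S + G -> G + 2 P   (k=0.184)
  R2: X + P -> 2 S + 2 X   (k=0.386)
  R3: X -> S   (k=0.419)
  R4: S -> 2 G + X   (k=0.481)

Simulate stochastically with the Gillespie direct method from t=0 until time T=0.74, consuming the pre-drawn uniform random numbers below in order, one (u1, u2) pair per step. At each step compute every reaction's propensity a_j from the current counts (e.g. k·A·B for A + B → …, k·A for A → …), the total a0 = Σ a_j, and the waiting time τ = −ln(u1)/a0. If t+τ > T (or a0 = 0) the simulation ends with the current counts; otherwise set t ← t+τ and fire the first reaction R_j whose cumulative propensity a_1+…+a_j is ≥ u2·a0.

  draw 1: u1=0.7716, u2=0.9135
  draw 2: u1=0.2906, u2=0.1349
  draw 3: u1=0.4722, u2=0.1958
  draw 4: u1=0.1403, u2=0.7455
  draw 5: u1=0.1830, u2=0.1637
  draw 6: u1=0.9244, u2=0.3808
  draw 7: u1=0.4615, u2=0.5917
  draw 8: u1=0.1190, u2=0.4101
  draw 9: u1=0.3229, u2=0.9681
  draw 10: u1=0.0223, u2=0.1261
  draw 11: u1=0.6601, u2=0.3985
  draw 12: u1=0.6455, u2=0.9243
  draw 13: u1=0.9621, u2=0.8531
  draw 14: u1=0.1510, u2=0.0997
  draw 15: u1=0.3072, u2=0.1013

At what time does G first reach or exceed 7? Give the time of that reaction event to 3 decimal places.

Threshold first reached at t = 0.546

t=0.000: S=2 G=3 X=4 P=4
Draw 1: a1=1.104, a2=6.176, a3=1.676, a4=0.962, a0=9.918; τ=−ln(0.7716)/9.918=0.026 → t=0.026; u2·a0=0.9135·9.918=9.060; a1+…+a3=8.956 < 9.060 ≤ a1+…+a4=9.918 → R4 fires; S=1 G=5 X=5 P=4
Draw 2: a1=0.920, a2=7.720, a3=2.095, a4=0.481, a0=11.216; τ=−ln(0.2906)/11.216=0.110 → t=0.136; u2·a0=0.1349·11.216=1.513; a1=0.920 < 1.513 ≤ a1+a2=8.640 → R2 fires; S=3 G=5 X=6 P=3
Draw 3: a1=2.760, a2=6.948, a3=2.514, a4=1.443, a0=13.665; τ=−ln(0.4722)/13.665=0.055 → t=0.191; u2·a0=0.1958·13.665=2.676 ≤ a1=2.760 → R1 fires; S=2 G=5 X=6 P=5
Draw 4: a1=1.840, a2=11.580, a3=2.514, a4=0.962, a0=16.896; τ=−ln(0.1403)/16.896=0.116 → t=0.307; u2·a0=0.7455·16.896=12.596; a1=1.840 < 12.596 ≤ a1+a2=13.420 → R2 fires; S=4 G=5 X=7 P=4
Draw 5: a1=3.680, a2=10.808, a3=2.933, a4=1.924, a0=19.345; τ=−ln(0.1830)/19.345=0.088 → t=0.395; u2·a0=0.1637·19.345=3.167 ≤ a1=3.680 → R1 fires; S=3 G=5 X=7 P=6
Draw 6: a1=2.760, a2=16.212, a3=2.933, a4=1.443, a0=23.348; τ=−ln(0.9244)/23.348=0.003 → t=0.399; u2·a0=0.3808·23.348=8.891; a1=2.760 < 8.891 ≤ a1+a2=18.972 → R2 fires; S=5 G=5 X=8 P=5
Draw 7: a1=4.600, a2=15.440, a3=3.352, a4=2.405, a0=25.797; τ=−ln(0.4615)/25.797=0.030 → t=0.429; u2·a0=0.5917·25.797=15.264; a1=4.600 < 15.264 ≤ a1+a2=20.040 → R2 fires; S=7 G=5 X=9 P=4
Draw 8: a1=6.440, a2=13.896, a3=3.771, a4=3.367, a0=27.474; τ=−ln(0.1190)/27.474=0.077 → t=0.506; u2·a0=0.4101·27.474=11.267; a1=6.440 < 11.267 ≤ a1+a2=20.336 → R2 fires; S=9 G=5 X=10 P=3
Draw 9: a1=8.280, a2=11.580, a3=4.190, a4=4.329, a0=28.379; τ=−ln(0.3229)/28.379=0.040 → t=0.546; u2·a0=0.9681·28.379=27.474; a1+…+a3=24.050 < 27.474 ≤ a1+…+a4=28.379 → R4 fires; S=8 G=7 X=11 P=3
Draw 10: a1=10.304, a2=12.738, a3=4.609, a4=3.848, a0=31.499; τ=−ln(0.0223)/31.499=0.121 → t=0.667; u2·a0=0.1261·31.499=3.972 ≤ a1=10.304 → R1 fires; S=7 G=7 X=11 P=5
Draw 11: a1=9.016, a2=21.230, a3=4.609, a4=3.367, a0=38.222; τ=−ln(0.6601)/38.222=0.011 → t=0.678; u2·a0=0.3985·38.222=15.231; a1=9.016 < 15.231 ≤ a1+a2=30.246 → R2 fires; S=9 G=7 X=12 P=4
Draw 12: a1=11.592, a2=18.528, a3=5.028, a4=4.329, a0=39.477; τ=−ln(0.6455)/39.477=0.011 → t=0.689; u2·a0=0.9243·39.477=36.489; a1+…+a3=35.148 < 36.489 ≤ a1+…+a4=39.477 → R4 fires; S=8 G=9 X=13 P=4
Draw 13: a1=13.248, a2=20.072, a3=5.447, a4=3.848, a0=42.615; τ=−ln(0.9621)/42.615=0.001 → t=0.690; u2·a0=0.8531·42.615=36.355; a1+a2=33.320 < 36.355 ≤ a1+…+a3=38.767 → R3 fires; S=9 G=9 X=12 P=4
Draw 14: a1=14.904, a2=18.528, a3=5.028, a4=4.329, a0=42.789; τ=−ln(0.1510)/42.789=0.044 → t=0.734; u2·a0=0.0997·42.789=4.266 ≤ a1=14.904 → R1 fires; S=8 G=9 X=12 P=6
Draw 15: a1=13.248, a2=27.792, a3=5.028, a4=3.848, a0=49.916; τ=−ln(0.3072)/49.916=0.024 → t=0.757 > T=0.74: stop.
G first becomes ≥ 7 when it reaches 7 at the event at t=0.546.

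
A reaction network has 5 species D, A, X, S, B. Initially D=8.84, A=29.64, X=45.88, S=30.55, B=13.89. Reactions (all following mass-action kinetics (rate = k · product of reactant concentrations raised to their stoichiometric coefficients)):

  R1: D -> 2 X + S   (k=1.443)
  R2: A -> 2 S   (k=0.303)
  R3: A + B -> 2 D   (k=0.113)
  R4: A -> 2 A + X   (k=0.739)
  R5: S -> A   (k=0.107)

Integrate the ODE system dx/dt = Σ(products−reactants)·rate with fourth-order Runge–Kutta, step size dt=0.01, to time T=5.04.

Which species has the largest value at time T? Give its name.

Dominant species at T: X

RK4 with dt=0.01: 504 steps to T=5.04. Trajectory (selected grid times):
t=0.00: D=8.84 A=29.64 X=45.88 S=30.55 B=13.89
t=0.56: D=17.78 A=27.26 X=84.42 S=50.95 B=2.55
t=1.12: D=10.63 A=36.31 X=120.45 S=69.46 B=0.35
t=1.68: D=5.13 A=51.21 X=150.70 S=85.68 B=0.02
t=2.24: D=2.31 A=71.72 X=181.65 S=103.57 B=0.00
t=2.80: D=1.03 A=99.30 X=219.32 S=126.78 B=0.00
t=3.36: D=0.46 A=136.34 X=268.85 S=158.53 B=0.00
t=3.92: D=0.20 A=186.16 X=335.58 S=202.35 B=0.00
t=4.48: D=0.09 A=253.23 X=426.04 S=262.62 B=0.00
t=5.04: D=0.04 A=343.62 X=548.71 S=345.10 B=0.00
At T=5.04: D=0.04 A=343.62 X=548.71 S=345.10 B=0.00; the largest is X.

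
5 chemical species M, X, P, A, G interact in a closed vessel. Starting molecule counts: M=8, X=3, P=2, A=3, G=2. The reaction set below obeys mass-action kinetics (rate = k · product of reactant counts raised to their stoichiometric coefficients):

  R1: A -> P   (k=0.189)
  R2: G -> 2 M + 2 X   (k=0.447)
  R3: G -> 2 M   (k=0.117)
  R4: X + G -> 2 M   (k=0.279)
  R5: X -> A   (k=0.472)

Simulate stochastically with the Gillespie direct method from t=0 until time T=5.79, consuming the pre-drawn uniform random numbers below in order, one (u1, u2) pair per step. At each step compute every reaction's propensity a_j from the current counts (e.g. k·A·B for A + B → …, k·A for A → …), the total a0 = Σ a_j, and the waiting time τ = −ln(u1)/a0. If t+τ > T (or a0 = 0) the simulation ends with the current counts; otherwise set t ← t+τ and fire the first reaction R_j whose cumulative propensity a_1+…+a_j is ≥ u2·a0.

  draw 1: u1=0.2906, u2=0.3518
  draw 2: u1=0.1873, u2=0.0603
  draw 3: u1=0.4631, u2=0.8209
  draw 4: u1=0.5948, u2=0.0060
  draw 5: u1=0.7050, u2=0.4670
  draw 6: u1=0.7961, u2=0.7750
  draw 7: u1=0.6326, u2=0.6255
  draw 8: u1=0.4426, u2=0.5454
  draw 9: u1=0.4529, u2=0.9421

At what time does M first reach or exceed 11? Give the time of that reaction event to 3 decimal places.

Threshold first reached at t = 1.335

t=0.000: M=8 X=3 P=2 A=3 G=2
Draw 1: a1=0.567, a2=0.894, a3=0.234, a4=1.674, a5=1.416, a0=4.785; τ=−ln(0.2906)/4.785=0.258 → t=0.258; u2·a0=0.3518·4.785=1.683; a1+a2=1.461 < 1.683 ≤ a1+…+a3=1.695 → R3 fires; M=10 X=3 P=2 A=3 G=1
Draw 2: a1=0.567, a2=0.447, a3=0.117, a4=0.837, a5=1.416, a0=3.384; τ=−ln(0.1873)/3.384=0.495 → t=0.753; u2·a0=0.0603·3.384=0.204 ≤ a1=0.567 → R1 fires; M=10 X=3 P=3 A=2 G=1
Draw 3: a1=0.378, a2=0.447, a3=0.117, a4=0.837, a5=1.416, a0=3.195; τ=−ln(0.4631)/3.195=0.241 → t=0.994; u2·a0=0.8209·3.195=2.623; a1+…+a4=1.779 < 2.623 ≤ a1+…+a5=3.195 → R5 fires; M=10 X=2 P=3 A=3 G=1
Draw 4: a1=0.567, a2=0.447, a3=0.117, a4=0.558, a5=0.944, a0=2.633; τ=−ln(0.5948)/2.633=0.197 → t=1.192; u2·a0=0.0060·2.633=0.016 ≤ a1=0.567 → R1 fires; M=10 X=2 P=4 A=2 G=1
Draw 5: a1=0.378, a2=0.447, a3=0.117, a4=0.558, a5=0.944, a0=2.444; τ=−ln(0.7050)/2.444=0.143 → t=1.335; u2·a0=0.4670·2.444=1.141; a1+…+a3=0.942 < 1.141 ≤ a1+…+a4=1.500 → R4 fires; M=12 X=1 P=4 A=2 G=0
Draw 6: a1=0.378, a2=0.000, a3=0.000, a4=0.000, a5=0.472, a0=0.850; τ=−ln(0.7961)/0.850=0.268 → t=1.603; u2·a0=0.7750·0.850=0.659; a1+…+a4=0.378 < 0.659 ≤ a1+…+a5=0.850 → R5 fires; M=12 X=0 P=4 A=3 G=0
Draw 7: a1=0.567, a2=0.000, a3=0.000, a4=0.000, a5=0.000, a0=0.567; τ=−ln(0.6326)/0.567=0.808 → t=2.410; u2·a0=0.6255·0.567=0.355 ≤ a1=0.567 → R1 fires; M=12 X=0 P=5 A=2 G=0
Draw 8: a1=0.378, a2=0.000, a3=0.000, a4=0.000, a5=0.000, a0=0.378; τ=−ln(0.4426)/0.378=2.156 → t=4.567; u2·a0=0.5454·0.378=0.206 ≤ a1=0.378 → R1 fires; M=12 X=0 P=6 A=1 G=0
Draw 9: a1=0.189, a2=0.000, a3=0.000, a4=0.000, a5=0.000, a0=0.189; τ=−ln(0.4529)/0.189=4.191 → t=8.758 > T=5.79: stop.
M first becomes ≥ 11 when it reaches 12 at the event at t=1.335.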